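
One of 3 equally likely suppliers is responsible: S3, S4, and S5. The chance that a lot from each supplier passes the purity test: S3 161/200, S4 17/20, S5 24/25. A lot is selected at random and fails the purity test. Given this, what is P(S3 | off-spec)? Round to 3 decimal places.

Taking complements, P(off-spec | each) = S3 0.195, S4 0.15, S5 0.04.
Since the prior is uniform, the posterior is proportional to the likelihood:
  S3: 0.195
  S4: 0.15
  S5: 0.04
Sum = 0.385.
P(S3 | evidence) = 0.195 / 0.385 ≈ 0.506.

0.506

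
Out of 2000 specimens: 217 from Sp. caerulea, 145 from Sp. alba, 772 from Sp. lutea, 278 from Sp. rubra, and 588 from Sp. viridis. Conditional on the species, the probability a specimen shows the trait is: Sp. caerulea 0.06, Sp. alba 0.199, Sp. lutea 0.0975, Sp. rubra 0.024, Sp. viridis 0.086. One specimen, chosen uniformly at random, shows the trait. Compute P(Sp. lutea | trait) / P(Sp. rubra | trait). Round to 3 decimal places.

11.281

By Bayes' rule, posterior ∝ prior × likelihood:
  Sp. caerulea: 0.1085 × 0.06 = 0.00651
  Sp. alba: 0.0725 × 0.199 = 0.0144275
  Sp. lutea: 0.386 × 0.0975 = 0.037635
  Sp. rubra: 0.139 × 0.024 = 0.003336
  Sp. viridis: 0.294 × 0.086 = 0.025284
Sum = 0.0871925.
The ratio is 0.037635 / 0.003336 (the normalizer cancels) = 11.281.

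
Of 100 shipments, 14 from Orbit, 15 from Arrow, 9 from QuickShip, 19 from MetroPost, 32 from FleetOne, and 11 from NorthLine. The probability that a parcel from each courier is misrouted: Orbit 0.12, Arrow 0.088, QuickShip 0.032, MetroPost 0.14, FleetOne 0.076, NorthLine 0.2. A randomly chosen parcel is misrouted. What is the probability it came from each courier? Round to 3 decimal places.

Orbit 0.159, Arrow 0.125, QuickShip 0.027, MetroPost 0.251, FleetOne 0.230, NorthLine 0.208

Compute prior × likelihood for every hypothesis:
  Orbit: 0.14 × 0.12 = 0.0168
  Arrow: 0.15 × 0.088 = 0.0132
  QuickShip: 0.09 × 0.032 = 0.00288
  MetroPost: 0.19 × 0.14 = 0.0266
  FleetOne: 0.32 × 0.076 = 0.02432
  NorthLine: 0.11 × 0.2 = 0.022
Sum = 0.1058.
P(Orbit | misrouted) = 0.0168/0.1058 ≈ 0.159
P(Arrow | misrouted) = 0.0132/0.1058 ≈ 0.125
P(QuickShip | misrouted) = 0.00288/0.1058 ≈ 0.027
P(MetroPost | misrouted) = 0.0266/0.1058 ≈ 0.251
P(FleetOne | misrouted) = 0.02432/0.1058 ≈ 0.230
P(NorthLine | misrouted) = 0.022/0.1058 ≈ 0.208
(Check: 0.159+0.125+0.027+0.251+0.230+0.208 = 1.000.)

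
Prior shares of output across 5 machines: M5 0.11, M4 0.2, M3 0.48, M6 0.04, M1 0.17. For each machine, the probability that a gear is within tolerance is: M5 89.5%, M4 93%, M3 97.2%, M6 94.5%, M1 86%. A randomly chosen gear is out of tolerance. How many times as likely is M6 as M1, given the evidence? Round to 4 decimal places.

0.0924

Taking complements, P(oversize | each) = M5 0.105, M4 0.07, M3 0.028, M6 0.055, M1 0.14.
Prior × likelihood for each hypothesis:
  M5: 0.11 × 0.105 = 0.01155
  M4: 0.2 × 0.07 = 0.014
  M3: 0.48 × 0.028 = 0.01344
  M6: 0.04 × 0.055 = 0.0022
  M1: 0.17 × 0.14 = 0.0238
Sum = 0.06499.
The ratio is 0.0022 / 0.0238 (the normalizer cancels) = 0.0924.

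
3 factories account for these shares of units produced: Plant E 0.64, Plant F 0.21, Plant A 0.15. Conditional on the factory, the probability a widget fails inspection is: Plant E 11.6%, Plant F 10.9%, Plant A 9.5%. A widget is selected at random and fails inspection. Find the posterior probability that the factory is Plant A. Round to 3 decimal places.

0.128

Prior × likelihood for each hypothesis:
  Plant E: 0.64 × 0.116 = 0.07424
  Plant F: 0.21 × 0.109 = 0.02289
  Plant A: 0.15 × 0.095 = 0.01425
Normalizing constant = 0.11138.
P(Plant A | evidence) = 0.01425 / 0.11138 ≈ 0.128.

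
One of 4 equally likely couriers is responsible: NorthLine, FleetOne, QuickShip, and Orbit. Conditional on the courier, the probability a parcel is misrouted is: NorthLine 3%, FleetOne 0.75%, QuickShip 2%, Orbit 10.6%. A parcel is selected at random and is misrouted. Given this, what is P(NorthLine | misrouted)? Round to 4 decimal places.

0.1835

Since the prior is uniform, the posterior is proportional to the likelihood:
  NorthLine: 0.03
  FleetOne: 0.0075
  QuickShip: 0.02
  Orbit: 0.106
Total = 0.1635.
P(NorthLine | evidence) = 0.03 / 0.1635 ≈ 0.1835.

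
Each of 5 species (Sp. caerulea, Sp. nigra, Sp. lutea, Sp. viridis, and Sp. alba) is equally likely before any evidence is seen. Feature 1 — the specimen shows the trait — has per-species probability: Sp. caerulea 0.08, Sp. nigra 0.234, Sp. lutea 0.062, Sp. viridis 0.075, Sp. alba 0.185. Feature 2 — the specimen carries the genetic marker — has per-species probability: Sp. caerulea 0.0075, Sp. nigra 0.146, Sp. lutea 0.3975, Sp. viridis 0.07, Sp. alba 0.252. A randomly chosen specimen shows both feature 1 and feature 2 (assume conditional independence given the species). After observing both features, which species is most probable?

With a uniform prior (1/5 each), posterior ∝ likelihood:
  Sp. caerulea: 0.08 × 0.0075 = 0.0006
  Sp. nigra: 0.234 × 0.146 = 0.034164
  Sp. lutea: 0.062 × 0.3975 = 0.024645
  Sp. viridis: 0.075 × 0.07 = 0.00525
  Sp. alba: 0.185 × 0.252 = 0.04662
Total = 0.111279.
Largest term belongs to Sp. alba, so Sp. alba is most probable.

Sp. alba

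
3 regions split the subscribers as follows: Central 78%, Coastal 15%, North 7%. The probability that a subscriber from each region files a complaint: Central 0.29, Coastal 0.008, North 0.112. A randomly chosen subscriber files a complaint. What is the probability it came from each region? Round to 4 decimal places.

Unnormalized posteriors (prior × likelihood):
  Central: 0.78 × 0.29 = 0.2262
  Coastal: 0.15 × 0.008 = 0.0012
  North: 0.07 × 0.112 = 0.00784
Sum = 0.23524.
P(Central | complaint) = 0.2262/0.23524 ≈ 0.9616
P(Coastal | complaint) = 0.0012/0.23524 ≈ 0.0051
P(North | complaint) = 0.00784/0.23524 ≈ 0.0333

Central 0.9616, Coastal 0.0051, North 0.0333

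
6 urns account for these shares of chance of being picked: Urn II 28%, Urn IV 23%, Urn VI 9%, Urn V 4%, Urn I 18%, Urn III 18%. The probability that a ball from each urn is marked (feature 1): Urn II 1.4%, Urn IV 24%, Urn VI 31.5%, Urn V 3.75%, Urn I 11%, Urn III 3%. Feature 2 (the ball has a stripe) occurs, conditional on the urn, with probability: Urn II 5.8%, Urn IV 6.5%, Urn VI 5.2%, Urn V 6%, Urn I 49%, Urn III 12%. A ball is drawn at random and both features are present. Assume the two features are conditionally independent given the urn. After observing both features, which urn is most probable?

Urn I

Compute prior × likelihood for every hypothesis:
  Urn II: 0.28 × 0.014 × 0.058 = 0.00022736
  Urn IV: 0.23 × 0.24 × 0.065 = 0.003588
  Urn VI: 0.09 × 0.315 × 0.052 = 0.0014742
  Urn V: 0.04 × 0.0375 × 0.06 = 0.00009
  Urn I: 0.18 × 0.11 × 0.49 = 0.009702
  Urn III: 0.18 × 0.03 × 0.12 = 0.000648
Sum = 0.01572956.
Largest term belongs to Urn I, so Urn I is most probable.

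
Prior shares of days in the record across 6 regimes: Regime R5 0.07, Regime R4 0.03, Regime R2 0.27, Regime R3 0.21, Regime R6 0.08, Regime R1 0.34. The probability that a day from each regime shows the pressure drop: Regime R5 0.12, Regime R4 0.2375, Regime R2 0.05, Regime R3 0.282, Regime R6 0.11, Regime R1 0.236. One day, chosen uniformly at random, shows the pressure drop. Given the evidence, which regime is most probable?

Regime R1

Unnormalized posteriors (prior × likelihood):
  Regime R5: 0.07 × 0.12 = 0.0084
  Regime R4: 0.03 × 0.2375 = 0.007125
  Regime R2: 0.27 × 0.05 = 0.0135
  Regime R3: 0.21 × 0.282 = 0.05922
  Regime R6: 0.08 × 0.11 = 0.0088
  Regime R1: 0.34 × 0.236 = 0.08024
Total = 0.177285.
Largest term belongs to Regime R1, so Regime R1 is most probable.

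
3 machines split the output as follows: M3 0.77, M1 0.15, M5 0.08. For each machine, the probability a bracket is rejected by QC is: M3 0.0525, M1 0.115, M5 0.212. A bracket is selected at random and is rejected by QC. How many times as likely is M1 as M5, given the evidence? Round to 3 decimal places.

By Bayes' rule, posterior ∝ prior × likelihood:
  M3: 0.77 × 0.0525 = 0.040425
  M1: 0.15 × 0.115 = 0.01725
  M5: 0.08 × 0.212 = 0.01696
Sum = 0.074635.
The ratio is 0.01725 / 0.01696 (the normalizer cancels) = 1.017.

1.017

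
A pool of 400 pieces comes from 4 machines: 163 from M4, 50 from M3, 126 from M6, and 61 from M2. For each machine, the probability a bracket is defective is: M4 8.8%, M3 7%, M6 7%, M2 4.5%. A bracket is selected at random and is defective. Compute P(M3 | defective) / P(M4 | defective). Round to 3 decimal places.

0.244

Unnormalized posteriors (prior × likelihood):
  M4: 0.4075 × 0.088 = 0.03586
  M3: 0.125 × 0.07 = 0.00875
  M6: 0.315 × 0.07 = 0.02205
  M2: 0.1525 × 0.045 = 0.0068625
Total = 0.0735225.
The ratio is 0.00875 / 0.03586 (the normalizer cancels) = 0.244.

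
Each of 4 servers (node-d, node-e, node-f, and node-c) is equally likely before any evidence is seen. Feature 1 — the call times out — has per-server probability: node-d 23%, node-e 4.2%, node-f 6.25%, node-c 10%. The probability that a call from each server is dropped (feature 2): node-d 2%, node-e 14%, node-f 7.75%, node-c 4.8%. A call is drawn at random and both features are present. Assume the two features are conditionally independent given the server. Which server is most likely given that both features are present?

With a uniform prior (1/4 each), posterior ∝ likelihood:
  node-d: 0.23 × 0.02 = 0.0046
  node-e: 0.042 × 0.14 = 0.00588
  node-f: 0.0625 × 0.0775 = 0.00484375
  node-c: 0.1 × 0.048 = 0.0048
Normalizing constant = 0.02012375.
Largest term belongs to node-e, so node-e is most probable.

node-e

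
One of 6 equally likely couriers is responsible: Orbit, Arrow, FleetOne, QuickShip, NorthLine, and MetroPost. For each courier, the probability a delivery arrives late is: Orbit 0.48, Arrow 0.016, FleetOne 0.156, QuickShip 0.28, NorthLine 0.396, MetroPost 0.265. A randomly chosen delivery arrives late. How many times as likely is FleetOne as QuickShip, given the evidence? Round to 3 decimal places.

Since the prior is uniform, the posterior is proportional to the likelihood:
  Orbit: 0.48
  Arrow: 0.016
  FleetOne: 0.156
  QuickShip: 0.28
  NorthLine: 0.396
  MetroPost: 0.265
Total = 1.593.
The ratio is 0.156 / 0.28 (the normalizer cancels) = 0.557.

0.557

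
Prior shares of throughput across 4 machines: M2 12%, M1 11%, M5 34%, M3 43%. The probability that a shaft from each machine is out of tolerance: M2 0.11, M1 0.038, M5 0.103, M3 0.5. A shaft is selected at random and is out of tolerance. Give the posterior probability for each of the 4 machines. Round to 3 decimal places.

M2 0.049, M1 0.016, M5 0.131, M3 0.804

By Bayes' rule, posterior ∝ prior × likelihood:
  M2: 0.12 × 0.11 = 0.0132
  M1: 0.11 × 0.038 = 0.00418
  M5: 0.34 × 0.103 = 0.03502
  M3: 0.43 × 0.5 = 0.215
Total = 0.2674.
P(M2 | oversize) = 0.0132/0.2674 ≈ 0.049
P(M1 | oversize) = 0.00418/0.2674 ≈ 0.016
P(M5 | oversize) = 0.03502/0.2674 ≈ 0.131
P(M3 | oversize) = 0.215/0.2674 ≈ 0.804
(Check: 0.049+0.016+0.131+0.804 = 1.000.)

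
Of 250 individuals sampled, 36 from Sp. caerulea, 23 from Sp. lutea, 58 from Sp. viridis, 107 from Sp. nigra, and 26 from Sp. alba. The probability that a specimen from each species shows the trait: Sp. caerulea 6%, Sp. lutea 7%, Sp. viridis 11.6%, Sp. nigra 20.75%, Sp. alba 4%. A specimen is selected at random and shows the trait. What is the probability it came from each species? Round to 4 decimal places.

Sp. caerulea 0.0640, Sp. lutea 0.0477, Sp. viridis 0.1994, Sp. nigra 0.6580, Sp. alba 0.0308

By Bayes' rule, posterior ∝ prior × likelihood:
  Sp. caerulea: 0.144 × 0.06 = 0.00864
  Sp. lutea: 0.092 × 0.07 = 0.00644
  Sp. viridis: 0.232 × 0.116 = 0.026912
  Sp. nigra: 0.428 × 0.2075 = 0.08881
  Sp. alba: 0.104 × 0.04 = 0.00416
Normalizing constant = 0.134962.
P(Sp. caerulea | trait) = 0.00864/0.134962 ≈ 0.0640
P(Sp. lutea | trait) = 0.00644/0.134962 ≈ 0.0477
P(Sp. viridis | trait) = 0.026912/0.134962 ≈ 0.1994
P(Sp. nigra | trait) = 0.08881/0.134962 ≈ 0.6580
P(Sp. alba | trait) = 0.00416/0.134962 ≈ 0.0308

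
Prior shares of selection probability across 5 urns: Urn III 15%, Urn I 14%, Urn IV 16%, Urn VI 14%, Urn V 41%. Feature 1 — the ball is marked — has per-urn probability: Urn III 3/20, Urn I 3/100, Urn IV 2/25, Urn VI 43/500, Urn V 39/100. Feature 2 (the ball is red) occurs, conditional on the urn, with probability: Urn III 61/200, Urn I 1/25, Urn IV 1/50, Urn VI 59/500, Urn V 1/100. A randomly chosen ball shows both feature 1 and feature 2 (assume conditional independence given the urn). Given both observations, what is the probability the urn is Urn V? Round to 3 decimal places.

0.155

Unnormalized posteriors (prior × likelihood):
  Urn III: 0.15 × 0.15 × 0.305 = 0.0068625
  Urn I: 0.14 × 0.03 × 0.04 = 0.000168
  Urn IV: 0.16 × 0.08 × 0.02 = 0.000256
  Urn VI: 0.14 × 0.086 × 0.118 = 0.00142072
  Urn V: 0.41 × 0.39 × 0.01 = 0.001599
Normalizing constant = 0.01030622.
P(Urn V | evidence) = 0.001599 / 0.01030622 ≈ 0.155.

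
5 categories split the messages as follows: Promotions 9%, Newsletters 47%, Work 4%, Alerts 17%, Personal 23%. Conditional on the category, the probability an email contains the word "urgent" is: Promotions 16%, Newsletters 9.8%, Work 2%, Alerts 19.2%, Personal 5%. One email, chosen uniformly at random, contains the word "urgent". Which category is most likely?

By Bayes' rule, posterior ∝ prior × likelihood:
  Promotions: 0.09 × 0.16 = 0.0144
  Newsletters: 0.47 × 0.098 = 0.04606
  Work: 0.04 × 0.02 = 0.0008
  Alerts: 0.17 × 0.192 = 0.03264
  Personal: 0.23 × 0.05 = 0.0115
Sum = 0.1054.
Largest term belongs to Newsletters, so Newsletters is most probable.

Newsletters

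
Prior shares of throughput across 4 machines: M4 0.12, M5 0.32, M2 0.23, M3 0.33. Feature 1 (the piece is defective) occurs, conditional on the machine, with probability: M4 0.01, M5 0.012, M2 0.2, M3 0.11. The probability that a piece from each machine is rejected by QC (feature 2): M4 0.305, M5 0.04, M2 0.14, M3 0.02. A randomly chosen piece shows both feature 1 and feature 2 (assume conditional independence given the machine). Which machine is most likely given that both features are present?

Compute prior × likelihood for every hypothesis:
  M4: 0.12 × 0.01 × 0.305 = 0.000366
  M5: 0.32 × 0.012 × 0.04 = 0.0001536
  M2: 0.23 × 0.2 × 0.14 = 0.00644
  M3: 0.33 × 0.11 × 0.02 = 0.000726
Sum = 0.0076856.
Largest term belongs to M2, so M2 is most probable.

M2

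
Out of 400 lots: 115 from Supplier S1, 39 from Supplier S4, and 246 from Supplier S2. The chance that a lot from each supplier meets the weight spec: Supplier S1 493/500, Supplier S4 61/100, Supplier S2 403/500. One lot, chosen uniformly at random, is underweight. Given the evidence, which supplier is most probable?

Taking complements, P(underweight | each) = Supplier S1 0.014, Supplier S4 0.39, Supplier S2 0.194.
Unnormalized posteriors (prior × likelihood):
  Supplier S1: 0.2875 × 0.014 = 0.004025
  Supplier S4: 0.0975 × 0.39 = 0.038025
  Supplier S2: 0.615 × 0.194 = 0.11931
Normalizing constant = 0.16136.
Largest term belongs to Supplier S2, so Supplier S2 is most probable.

Supplier S2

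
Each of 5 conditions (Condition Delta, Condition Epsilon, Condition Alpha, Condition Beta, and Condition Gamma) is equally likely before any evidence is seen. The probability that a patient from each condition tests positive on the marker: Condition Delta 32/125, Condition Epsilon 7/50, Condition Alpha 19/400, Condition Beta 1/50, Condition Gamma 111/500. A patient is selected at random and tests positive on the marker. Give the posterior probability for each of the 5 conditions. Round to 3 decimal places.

Condition Delta 0.373, Condition Epsilon 0.204, Condition Alpha 0.069, Condition Beta 0.029, Condition Gamma 0.324

With a uniform prior (1/5 each), posterior ∝ likelihood:
  Condition Delta: 0.256
  Condition Epsilon: 0.14
  Condition Alpha: 0.0475
  Condition Beta: 0.02
  Condition Gamma: 0.222
Sum = 0.6855.
P(Condition Delta | marker-positive) = 0.256/0.6855 ≈ 0.373
P(Condition Epsilon | marker-positive) = 0.14/0.6855 ≈ 0.204
P(Condition Alpha | marker-positive) = 0.0475/0.6855 ≈ 0.069
P(Condition Beta | marker-positive) = 0.02/0.6855 ≈ 0.029
P(Condition Gamma | marker-positive) = 0.222/0.6855 ≈ 0.324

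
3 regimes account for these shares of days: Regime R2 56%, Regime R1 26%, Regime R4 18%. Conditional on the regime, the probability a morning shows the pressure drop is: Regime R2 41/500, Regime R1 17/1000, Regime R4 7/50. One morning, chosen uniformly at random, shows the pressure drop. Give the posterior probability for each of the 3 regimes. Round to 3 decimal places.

Regime R2 0.608, Regime R1 0.059, Regime R4 0.334

Prior × likelihood for each hypothesis:
  Regime R2: 0.56 × 0.082 = 0.04592
  Regime R1: 0.26 × 0.017 = 0.00442
  Regime R4: 0.18 × 0.14 = 0.0252
Sum = 0.07554.
P(Regime R2 | drop) = 0.04592/0.07554 ≈ 0.608
P(Regime R1 | drop) = 0.00442/0.07554 ≈ 0.059
P(Regime R4 | drop) = 0.0252/0.07554 ≈ 0.334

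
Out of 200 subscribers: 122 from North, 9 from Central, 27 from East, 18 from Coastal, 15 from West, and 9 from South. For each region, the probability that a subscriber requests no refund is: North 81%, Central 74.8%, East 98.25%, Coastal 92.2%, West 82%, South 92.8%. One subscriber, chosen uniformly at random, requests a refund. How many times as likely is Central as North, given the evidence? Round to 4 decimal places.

Taking complements, P(refund | each) = North 0.19, Central 0.252, East 0.0175, Coastal 0.078, West 0.18, South 0.072.
Prior × likelihood for each hypothesis:
  North: 0.61 × 0.19 = 0.1159
  Central: 0.045 × 0.252 = 0.01134
  East: 0.135 × 0.0175 = 0.0023625
  Coastal: 0.09 × 0.078 = 0.00702
  West: 0.075 × 0.18 = 0.0135
  South: 0.045 × 0.072 = 0.00324
Normalizing constant = 0.1533625.
The ratio is 0.01134 / 0.1159 (the normalizer cancels) = 0.0978.

0.0978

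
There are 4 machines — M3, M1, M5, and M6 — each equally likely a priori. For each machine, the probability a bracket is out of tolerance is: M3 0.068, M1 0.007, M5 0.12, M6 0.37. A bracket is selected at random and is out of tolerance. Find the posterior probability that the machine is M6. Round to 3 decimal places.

0.655

With a uniform prior (1/4 each), posterior ∝ likelihood:
  M3: 0.068
  M1: 0.007
  M5: 0.12
  M6: 0.37
Sum = 0.565.
P(M6 | evidence) = 0.37 / 0.565 ≈ 0.655.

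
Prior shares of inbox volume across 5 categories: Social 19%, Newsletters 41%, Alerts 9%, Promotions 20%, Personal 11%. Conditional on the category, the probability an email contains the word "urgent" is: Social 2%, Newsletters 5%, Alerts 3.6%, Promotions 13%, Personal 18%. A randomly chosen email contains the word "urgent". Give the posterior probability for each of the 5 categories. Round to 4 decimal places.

Social 0.0518, Newsletters 0.2795, Alerts 0.0442, Promotions 0.3545, Personal 0.2700

Compute prior × likelihood for every hypothesis:
  Social: 0.19 × 0.02 = 0.0038
  Newsletters: 0.41 × 0.05 = 0.0205
  Alerts: 0.09 × 0.036 = 0.00324
  Promotions: 0.2 × 0.13 = 0.026
  Personal: 0.11 × 0.18 = 0.0198
Sum = 0.07334.
P(Social | urgent-flag) = 0.0038/0.07334 ≈ 0.0518
P(Newsletters | urgent-flag) = 0.0205/0.07334 ≈ 0.2795
P(Alerts | urgent-flag) = 0.00324/0.07334 ≈ 0.0442
P(Promotions | urgent-flag) = 0.026/0.07334 ≈ 0.3545
P(Personal | urgent-flag) = 0.0198/0.07334 ≈ 0.2700
(Check: 0.0518+0.2795+0.0442+0.3545+0.2700 = 1.0000.)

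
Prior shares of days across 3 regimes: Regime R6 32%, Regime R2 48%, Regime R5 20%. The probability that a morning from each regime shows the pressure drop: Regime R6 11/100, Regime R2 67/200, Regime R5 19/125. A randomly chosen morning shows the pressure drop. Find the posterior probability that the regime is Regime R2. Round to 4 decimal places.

0.7102

Unnormalized posteriors (prior × likelihood):
  Regime R6: 0.32 × 0.11 = 0.0352
  Regime R2: 0.48 × 0.335 = 0.1608
  Regime R5: 0.2 × 0.152 = 0.0304
Sum = 0.2264.
P(Regime R2 | evidence) = 0.1608 / 0.2264 ≈ 0.7102.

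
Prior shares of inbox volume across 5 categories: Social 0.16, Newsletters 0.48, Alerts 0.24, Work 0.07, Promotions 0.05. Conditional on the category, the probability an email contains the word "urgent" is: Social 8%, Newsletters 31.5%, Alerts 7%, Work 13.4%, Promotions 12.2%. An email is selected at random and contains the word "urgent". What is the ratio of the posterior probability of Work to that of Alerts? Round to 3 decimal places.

0.558

Prior × likelihood for each hypothesis:
  Social: 0.16 × 0.08 = 0.0128
  Newsletters: 0.48 × 0.315 = 0.1512
  Alerts: 0.24 × 0.07 = 0.0168
  Work: 0.07 × 0.134 = 0.00938
  Promotions: 0.05 × 0.122 = 0.0061
Sum = 0.19628.
The ratio is 0.00938 / 0.0168 (the normalizer cancels) = 0.558.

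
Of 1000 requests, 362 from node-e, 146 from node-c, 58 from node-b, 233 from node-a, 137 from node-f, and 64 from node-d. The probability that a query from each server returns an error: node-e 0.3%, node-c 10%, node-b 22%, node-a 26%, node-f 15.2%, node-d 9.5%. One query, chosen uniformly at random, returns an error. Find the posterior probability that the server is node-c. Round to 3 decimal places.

0.126

Unnormalized posteriors (prior × likelihood):
  node-e: 0.362 × 0.003 = 0.001086
  node-c: 0.146 × 0.1 = 0.0146
  node-b: 0.058 × 0.22 = 0.01276
  node-a: 0.233 × 0.26 = 0.06058
  node-f: 0.137 × 0.152 = 0.020824
  node-d: 0.064 × 0.095 = 0.00608
Total = 0.11593.
P(node-c | evidence) = 0.0146 / 0.11593 ≈ 0.126.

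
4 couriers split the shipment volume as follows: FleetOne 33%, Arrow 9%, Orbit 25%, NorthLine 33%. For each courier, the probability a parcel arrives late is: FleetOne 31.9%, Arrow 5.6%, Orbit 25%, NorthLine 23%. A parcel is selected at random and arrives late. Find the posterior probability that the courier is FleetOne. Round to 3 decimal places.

Prior × likelihood for each hypothesis:
  FleetOne: 0.33 × 0.319 = 0.10527
  Arrow: 0.09 × 0.056 = 0.00504
  Orbit: 0.25 × 0.25 = 0.0625
  NorthLine: 0.33 × 0.23 = 0.0759
Sum = 0.24871.
P(FleetOne | evidence) = 0.10527 / 0.24871 ≈ 0.423.

0.423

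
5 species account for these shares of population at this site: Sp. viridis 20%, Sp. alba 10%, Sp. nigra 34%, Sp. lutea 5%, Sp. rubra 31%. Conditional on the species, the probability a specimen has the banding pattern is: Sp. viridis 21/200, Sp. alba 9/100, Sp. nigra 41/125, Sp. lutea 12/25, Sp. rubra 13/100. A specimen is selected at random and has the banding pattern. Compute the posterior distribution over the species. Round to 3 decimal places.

By Bayes' rule, posterior ∝ prior × likelihood:
  Sp. viridis: 0.2 × 0.105 = 0.021
  Sp. alba: 0.1 × 0.09 = 0.009
  Sp. nigra: 0.34 × 0.328 = 0.11152
  Sp. lutea: 0.05 × 0.48 = 0.024
  Sp. rubra: 0.31 × 0.13 = 0.0403
Total = 0.20582.
P(Sp. viridis | banded) = 0.021/0.20582 ≈ 0.102
P(Sp. alba | banded) = 0.009/0.20582 ≈ 0.044
P(Sp. nigra | banded) = 0.11152/0.20582 ≈ 0.542
P(Sp. lutea | banded) = 0.024/0.20582 ≈ 0.117
P(Sp. rubra | banded) = 0.0403/0.20582 ≈ 0.196

Sp. viridis 0.102, Sp. alba 0.044, Sp. nigra 0.542, Sp. lutea 0.117, Sp. rubra 0.196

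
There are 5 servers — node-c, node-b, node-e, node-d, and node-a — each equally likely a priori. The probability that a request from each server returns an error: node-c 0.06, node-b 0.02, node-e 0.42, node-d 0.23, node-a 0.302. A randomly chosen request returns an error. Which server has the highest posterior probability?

Since the prior is uniform, the posterior is proportional to the likelihood:
  node-c: 0.06
  node-b: 0.02
  node-e: 0.42
  node-d: 0.23
  node-a: 0.302
Sum = 1.032.
Largest term belongs to node-e, so node-e is most probable.

node-e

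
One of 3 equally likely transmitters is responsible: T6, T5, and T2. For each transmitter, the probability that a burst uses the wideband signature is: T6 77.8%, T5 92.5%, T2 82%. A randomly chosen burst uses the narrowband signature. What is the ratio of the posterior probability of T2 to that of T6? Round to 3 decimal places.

0.811

Taking complements, P(narrowband | each) = T6 0.222, T5 0.075, T2 0.18.
Since the prior is uniform, the posterior is proportional to the likelihood:
  T6: 0.222
  T5: 0.075
  T2: 0.18
Total = 0.477.
The ratio is 0.18 / 0.222 (the normalizer cancels) = 0.811.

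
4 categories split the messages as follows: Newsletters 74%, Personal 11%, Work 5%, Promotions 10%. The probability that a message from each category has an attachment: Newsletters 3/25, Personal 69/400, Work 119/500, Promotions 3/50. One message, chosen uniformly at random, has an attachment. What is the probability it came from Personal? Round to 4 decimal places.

0.1510

Compute prior × likelihood for every hypothesis:
  Newsletters: 0.74 × 0.12 = 0.0888
  Personal: 0.11 × 0.1725 = 0.018975
  Work: 0.05 × 0.238 = 0.0119
  Promotions: 0.1 × 0.06 = 0.006
Total = 0.125675.
P(Personal | evidence) = 0.018975 / 0.125675 ≈ 0.1510.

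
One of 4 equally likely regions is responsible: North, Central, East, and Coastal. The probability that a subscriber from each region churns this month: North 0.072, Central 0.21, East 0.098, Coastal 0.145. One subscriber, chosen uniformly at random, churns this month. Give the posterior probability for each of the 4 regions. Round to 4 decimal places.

Since the prior is uniform, the posterior is proportional to the likelihood:
  North: 0.072
  Central: 0.21
  East: 0.098
  Coastal: 0.145
Sum = 0.525.
P(North | churn) = 0.072/0.525 ≈ 0.1371
P(Central | churn) = 0.21/0.525 ≈ 0.4000
P(East | churn) = 0.098/0.525 ≈ 0.1867
P(Coastal | churn) = 0.145/0.525 ≈ 0.2762
(Check: 0.1371+0.4000+0.1867+0.2762 = 1.0000.)

North 0.1371, Central 0.4000, East 0.1867, Coastal 0.2762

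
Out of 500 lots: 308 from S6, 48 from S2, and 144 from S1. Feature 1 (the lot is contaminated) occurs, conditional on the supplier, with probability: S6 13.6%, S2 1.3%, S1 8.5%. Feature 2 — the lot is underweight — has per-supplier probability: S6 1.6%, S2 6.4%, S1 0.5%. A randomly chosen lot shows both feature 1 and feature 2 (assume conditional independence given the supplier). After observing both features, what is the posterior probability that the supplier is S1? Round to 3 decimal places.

Prior × likelihood for each hypothesis:
  S6: 0.616 × 0.136 × 0.016 = 0.001340416
  S2: 0.096 × 0.013 × 0.064 = 0.000079872
  S1: 0.288 × 0.085 × 0.005 = 0.0001224
Total = 0.001542688.
P(S1 | evidence) = 0.0001224 / 0.001542688 ≈ 0.079.

0.079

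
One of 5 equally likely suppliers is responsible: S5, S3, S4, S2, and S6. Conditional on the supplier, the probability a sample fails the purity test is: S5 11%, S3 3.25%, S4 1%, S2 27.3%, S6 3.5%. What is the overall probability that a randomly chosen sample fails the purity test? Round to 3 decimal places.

0.092

Since the prior is uniform, the posterior is proportional to the likelihood:
  S5: 0.11
  S3: 0.0325
  S4: 0.01
  S2: 0.273
  S6: 0.035
P(off-spec) = (1/5) × (0.11 + 0.0325 + 0.01 + 0.273 + 0.035) = 0.4605/5 ≈ 0.092.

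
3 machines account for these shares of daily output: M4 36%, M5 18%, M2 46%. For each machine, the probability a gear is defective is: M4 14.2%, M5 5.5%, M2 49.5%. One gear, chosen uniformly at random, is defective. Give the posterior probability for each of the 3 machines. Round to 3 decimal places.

M4 0.177, M5 0.034, M2 0.789

Unnormalized posteriors (prior × likelihood):
  M4: 0.36 × 0.142 = 0.05112
  M5: 0.18 × 0.055 = 0.0099
  M2: 0.46 × 0.495 = 0.2277
Sum = 0.28872.
P(M4 | defective) = 0.05112/0.28872 ≈ 0.177
P(M5 | defective) = 0.0099/0.28872 ≈ 0.034
P(M2 | defective) = 0.2277/0.28872 ≈ 0.789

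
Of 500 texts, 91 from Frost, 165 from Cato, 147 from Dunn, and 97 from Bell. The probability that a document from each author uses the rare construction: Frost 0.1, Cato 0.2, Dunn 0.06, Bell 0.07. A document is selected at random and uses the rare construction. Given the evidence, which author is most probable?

Cato

By Bayes' rule, posterior ∝ prior × likelihood:
  Frost: 0.182 × 0.1 = 0.0182
  Cato: 0.33 × 0.2 = 0.066
  Dunn: 0.294 × 0.06 = 0.01764
  Bell: 0.194 × 0.07 = 0.01358
Sum = 0.11542.
Largest term belongs to Cato, so Cato is most probable.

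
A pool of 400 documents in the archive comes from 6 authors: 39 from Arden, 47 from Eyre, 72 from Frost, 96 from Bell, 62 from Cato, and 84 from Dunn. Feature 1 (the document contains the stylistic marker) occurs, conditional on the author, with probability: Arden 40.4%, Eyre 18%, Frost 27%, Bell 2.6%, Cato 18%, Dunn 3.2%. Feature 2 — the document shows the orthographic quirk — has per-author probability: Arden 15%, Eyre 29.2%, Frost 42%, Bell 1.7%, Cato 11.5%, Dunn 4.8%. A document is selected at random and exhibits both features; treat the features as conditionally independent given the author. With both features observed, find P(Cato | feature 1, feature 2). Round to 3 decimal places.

By Bayes' rule, posterior ∝ prior × likelihood:
  Arden: 0.0975 × 0.404 × 0.15 = 0.0059085
  Eyre: 0.1175 × 0.18 × 0.292 = 0.0061758
  Frost: 0.18 × 0.27 × 0.42 = 0.020412
  Bell: 0.24 × 0.026 × 0.017 = 0.00010608
  Cato: 0.155 × 0.18 × 0.115 = 0.0032085
  Dunn: 0.21 × 0.032 × 0.048 = 0.00032256
Total = 0.03613344.
P(Cato | evidence) = 0.0032085 / 0.03613344 ≈ 0.089.

0.089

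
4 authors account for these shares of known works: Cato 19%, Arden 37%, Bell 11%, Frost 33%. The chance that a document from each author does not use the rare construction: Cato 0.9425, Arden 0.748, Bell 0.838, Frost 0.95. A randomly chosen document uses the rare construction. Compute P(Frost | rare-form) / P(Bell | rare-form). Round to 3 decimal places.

0.926

Taking complements, P(rare-form | each) = Cato 0.0575, Arden 0.252, Bell 0.162, Frost 0.05.
Compute prior × likelihood for every hypothesis:
  Cato: 0.19 × 0.0575 = 0.010925
  Arden: 0.37 × 0.252 = 0.09324
  Bell: 0.11 × 0.162 = 0.01782
  Frost: 0.33 × 0.05 = 0.0165
Sum = 0.138485.
The ratio is 0.0165 / 0.01782 (the normalizer cancels) = 0.926.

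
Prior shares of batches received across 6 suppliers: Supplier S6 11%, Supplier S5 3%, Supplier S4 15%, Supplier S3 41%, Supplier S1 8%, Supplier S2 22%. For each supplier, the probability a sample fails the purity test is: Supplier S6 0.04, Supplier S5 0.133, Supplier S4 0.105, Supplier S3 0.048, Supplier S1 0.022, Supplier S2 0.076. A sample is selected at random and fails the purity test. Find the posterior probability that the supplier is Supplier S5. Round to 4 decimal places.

0.0640

Prior × likelihood for each hypothesis:
  Supplier S6: 0.11 × 0.04 = 0.0044
  Supplier S5: 0.03 × 0.133 = 0.00399
  Supplier S4: 0.15 × 0.105 = 0.01575
  Supplier S3: 0.41 × 0.048 = 0.01968
  Supplier S1: 0.08 × 0.022 = 0.00176
  Supplier S2: 0.22 × 0.076 = 0.01672
Total = 0.0623.
P(Supplier S5 | evidence) = 0.00399 / 0.0623 ≈ 0.0640.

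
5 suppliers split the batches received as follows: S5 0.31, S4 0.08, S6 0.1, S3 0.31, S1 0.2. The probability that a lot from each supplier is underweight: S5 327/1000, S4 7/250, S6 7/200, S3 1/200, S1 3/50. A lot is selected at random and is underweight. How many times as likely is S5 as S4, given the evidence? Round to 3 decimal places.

By Bayes' rule, posterior ∝ prior × likelihood:
  S5: 0.31 × 0.327 = 0.10137
  S4: 0.08 × 0.028 = 0.00224
  S6: 0.1 × 0.035 = 0.0035
  S3: 0.31 × 0.005 = 0.00155
  S1: 0.2 × 0.06 = 0.012
Sum = 0.12066.
The ratio is 0.10137 / 0.00224 (the normalizer cancels) = 45.254.

45.254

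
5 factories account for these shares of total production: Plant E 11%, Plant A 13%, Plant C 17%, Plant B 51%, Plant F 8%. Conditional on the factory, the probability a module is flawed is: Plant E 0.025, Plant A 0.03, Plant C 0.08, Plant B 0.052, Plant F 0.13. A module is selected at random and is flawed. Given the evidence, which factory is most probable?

Plant B

Unnormalized posteriors (prior × likelihood):
  Plant E: 0.11 × 0.025 = 0.00275
  Plant A: 0.13 × 0.03 = 0.0039
  Plant C: 0.17 × 0.08 = 0.0136
  Plant B: 0.51 × 0.052 = 0.02652
  Plant F: 0.08 × 0.13 = 0.0104
Normalizing constant = 0.05717.
Largest term belongs to Plant B, so Plant B is most probable.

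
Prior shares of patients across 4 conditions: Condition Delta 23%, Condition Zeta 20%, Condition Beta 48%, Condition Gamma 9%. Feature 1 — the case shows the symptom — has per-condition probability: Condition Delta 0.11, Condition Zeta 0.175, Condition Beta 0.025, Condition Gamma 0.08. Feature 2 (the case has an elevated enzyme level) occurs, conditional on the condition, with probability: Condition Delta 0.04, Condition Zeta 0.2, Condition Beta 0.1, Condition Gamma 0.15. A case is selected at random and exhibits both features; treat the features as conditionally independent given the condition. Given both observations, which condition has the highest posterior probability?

Condition Zeta

Prior × likelihood for each hypothesis:
  Condition Delta: 0.23 × 0.11 × 0.04 = 0.001012
  Condition Zeta: 0.2 × 0.175 × 0.2 = 0.007
  Condition Beta: 0.48 × 0.025 × 0.1 = 0.0012
  Condition Gamma: 0.09 × 0.08 × 0.15 = 0.00108
Sum = 0.010292.
Largest term belongs to Condition Zeta, so Condition Zeta is most probable.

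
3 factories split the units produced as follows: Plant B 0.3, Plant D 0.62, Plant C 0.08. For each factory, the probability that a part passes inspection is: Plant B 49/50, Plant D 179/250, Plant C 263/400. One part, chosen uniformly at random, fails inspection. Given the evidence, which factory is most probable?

Taking complements, P(nonconforming | each) = Plant B 0.02, Plant D 0.284, Plant C 0.3425.
Prior × likelihood for each hypothesis:
  Plant B: 0.3 × 0.02 = 0.006
  Plant D: 0.62 × 0.284 = 0.17608
  Plant C: 0.08 × 0.3425 = 0.0274
Sum = 0.20948.
Largest term belongs to Plant D, so Plant D is most probable.

Plant D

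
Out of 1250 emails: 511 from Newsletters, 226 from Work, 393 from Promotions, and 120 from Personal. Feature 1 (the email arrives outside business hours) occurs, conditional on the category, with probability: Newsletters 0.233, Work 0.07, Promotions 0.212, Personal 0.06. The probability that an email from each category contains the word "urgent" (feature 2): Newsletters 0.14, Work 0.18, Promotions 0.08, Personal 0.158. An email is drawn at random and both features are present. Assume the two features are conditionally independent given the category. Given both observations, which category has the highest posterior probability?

Newsletters

Compute prior × likelihood for every hypothesis:
  Newsletters: 0.4088 × 0.233 × 0.14 = 0.013335056
  Work: 0.1808 × 0.07 × 0.18 = 0.00227808
  Promotions: 0.3144 × 0.212 × 0.08 = 0.005332224
  Personal: 0.096 × 0.06 × 0.158 = 0.00091008
Sum = 0.02185544.
Largest term belongs to Newsletters, so Newsletters is most probable.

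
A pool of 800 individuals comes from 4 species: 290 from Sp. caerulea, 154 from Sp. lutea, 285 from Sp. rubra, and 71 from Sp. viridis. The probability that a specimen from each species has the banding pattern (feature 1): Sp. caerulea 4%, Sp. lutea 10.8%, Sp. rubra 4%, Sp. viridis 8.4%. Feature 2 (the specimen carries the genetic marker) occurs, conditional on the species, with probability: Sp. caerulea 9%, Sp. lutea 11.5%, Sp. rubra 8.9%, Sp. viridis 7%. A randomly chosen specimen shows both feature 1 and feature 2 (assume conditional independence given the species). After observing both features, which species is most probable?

Sp. lutea

By Bayes' rule, posterior ∝ prior × likelihood:
  Sp. caerulea: 0.3625 × 0.04 × 0.09 = 0.001305
  Sp. lutea: 0.1925 × 0.108 × 0.115 = 0.00239085
  Sp. rubra: 0.35625 × 0.04 × 0.089 = 0.00126825
  Sp. viridis: 0.08875 × 0.084 × 0.07 = 0.00052185
Sum = 0.00548595.
Largest term belongs to Sp. lutea, so Sp. lutea is most probable.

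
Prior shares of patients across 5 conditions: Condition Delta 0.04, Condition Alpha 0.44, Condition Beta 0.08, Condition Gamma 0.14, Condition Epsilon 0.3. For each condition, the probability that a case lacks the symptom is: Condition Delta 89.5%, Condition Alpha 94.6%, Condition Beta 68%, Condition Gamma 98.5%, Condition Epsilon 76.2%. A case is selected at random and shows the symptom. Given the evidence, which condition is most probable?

Condition Epsilon

Taking complements, P(symptomatic | each) = Condition Delta 0.105, Condition Alpha 0.054, Condition Beta 0.32, Condition Gamma 0.015, Condition Epsilon 0.238.
Compute prior × likelihood for every hypothesis:
  Condition Delta: 0.04 × 0.105 = 0.0042
  Condition Alpha: 0.44 × 0.054 = 0.02376
  Condition Beta: 0.08 × 0.32 = 0.0256
  Condition Gamma: 0.14 × 0.015 = 0.0021
  Condition Epsilon: 0.3 × 0.238 = 0.0714
Normalizing constant = 0.12706.
Largest term belongs to Condition Epsilon, so Condition Epsilon is most probable.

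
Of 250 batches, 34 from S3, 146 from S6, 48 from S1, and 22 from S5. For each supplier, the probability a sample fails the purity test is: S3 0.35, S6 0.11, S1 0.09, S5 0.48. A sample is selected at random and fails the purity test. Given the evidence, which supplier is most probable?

Prior × likelihood for each hypothesis:
  S3: 0.136 × 0.35 = 0.0476
  S6: 0.584 × 0.11 = 0.06424
  S1: 0.192 × 0.09 = 0.01728
  S5: 0.088 × 0.48 = 0.04224
Total = 0.17136.
Largest term belongs to S6, so S6 is most probable.

S6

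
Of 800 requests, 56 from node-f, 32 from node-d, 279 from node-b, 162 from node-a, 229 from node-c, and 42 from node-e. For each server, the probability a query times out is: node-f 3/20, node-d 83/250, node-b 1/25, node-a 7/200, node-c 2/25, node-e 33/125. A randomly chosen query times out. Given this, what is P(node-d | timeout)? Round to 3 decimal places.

Unnormalized posteriors (prior × likelihood):
  node-f: 0.07 × 0.15 = 0.0105
  node-d: 0.04 × 0.332 = 0.01328
  node-b: 0.34875 × 0.04 = 0.01395
  node-a: 0.2025 × 0.035 = 0.0070875
  node-c: 0.28625 × 0.08 = 0.0229
  node-e: 0.0525 × 0.264 = 0.01386
Total = 0.0815775.
P(node-d | evidence) = 0.01328 / 0.0815775 ≈ 0.163.

0.163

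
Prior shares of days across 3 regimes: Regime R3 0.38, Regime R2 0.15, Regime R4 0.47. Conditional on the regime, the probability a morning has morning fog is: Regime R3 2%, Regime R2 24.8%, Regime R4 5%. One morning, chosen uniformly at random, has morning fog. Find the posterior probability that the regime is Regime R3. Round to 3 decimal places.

Prior × likelihood for each hypothesis:
  Regime R3: 0.38 × 0.02 = 0.0076
  Regime R2: 0.15 × 0.248 = 0.0372
  Regime R4: 0.47 × 0.05 = 0.0235
Total = 0.0683.
P(Regime R3 | evidence) = 0.0076 / 0.0683 ≈ 0.111.

0.111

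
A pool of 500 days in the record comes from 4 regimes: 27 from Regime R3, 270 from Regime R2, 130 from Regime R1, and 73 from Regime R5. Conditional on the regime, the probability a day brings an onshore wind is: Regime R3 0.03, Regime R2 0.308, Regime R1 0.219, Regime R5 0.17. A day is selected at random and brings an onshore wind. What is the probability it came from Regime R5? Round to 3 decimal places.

Prior × likelihood for each hypothesis:
  Regime R3: 0.054 × 0.03 = 0.00162
  Regime R2: 0.54 × 0.308 = 0.16632
  Regime R1: 0.26 × 0.219 = 0.05694
  Regime R5: 0.146 × 0.17 = 0.02482
Normalizing constant = 0.2497.
P(Regime R5 | evidence) = 0.02482 / 0.2497 ≈ 0.099.

0.099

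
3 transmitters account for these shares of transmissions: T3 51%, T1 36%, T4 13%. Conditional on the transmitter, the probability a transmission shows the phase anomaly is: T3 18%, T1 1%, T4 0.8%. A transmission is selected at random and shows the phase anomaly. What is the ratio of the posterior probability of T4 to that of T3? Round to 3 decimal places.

0.011

Compute prior × likelihood for every hypothesis:
  T3: 0.51 × 0.18 = 0.0918
  T1: 0.36 × 0.01 = 0.0036
  T4: 0.13 × 0.008 = 0.00104
Total = 0.09644.
The ratio is 0.00104 / 0.0918 (the normalizer cancels) = 0.011.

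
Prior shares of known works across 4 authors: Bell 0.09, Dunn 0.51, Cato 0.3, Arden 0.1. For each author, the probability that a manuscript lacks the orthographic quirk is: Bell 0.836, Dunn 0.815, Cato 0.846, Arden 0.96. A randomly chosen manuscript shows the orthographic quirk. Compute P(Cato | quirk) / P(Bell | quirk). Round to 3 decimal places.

Taking complements, P(quirk | each) = Bell 0.164, Dunn 0.185, Cato 0.154, Arden 0.04.
Prior × likelihood for each hypothesis:
  Bell: 0.09 × 0.164 = 0.01476
  Dunn: 0.51 × 0.185 = 0.09435
  Cato: 0.3 × 0.154 = 0.0462
  Arden: 0.1 × 0.04 = 0.004
Total = 0.15931.
The ratio is 0.0462 / 0.01476 (the normalizer cancels) = 3.130.

3.130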